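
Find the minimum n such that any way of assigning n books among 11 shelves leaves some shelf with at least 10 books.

With 99 books one could put exactly 9 in each of the 11 shelves, and no shelf would reach 10.
One more book must land in a shelf that already has 9, giving it 10.
So 11 × 9 + 1 = 100 books are required.

100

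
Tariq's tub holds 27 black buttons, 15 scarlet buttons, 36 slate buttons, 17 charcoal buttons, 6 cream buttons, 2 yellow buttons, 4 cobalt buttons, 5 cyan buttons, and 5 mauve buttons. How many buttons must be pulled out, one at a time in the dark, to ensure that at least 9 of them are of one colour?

55

The 9 colours are the holes; the buttons drawn are the pigeons.
To avoid 9 of any one colour, the worst case takes at most 8 of each colour, or every button of a colour that has fewer than 8.
That gives 8 + 8 + 8 + 8 + 6 + 2 + 4 + 5 + 5 = 54 buttons with no colour reaching 9.
The next button forces some colour to 9, so 54 + 1 = 55.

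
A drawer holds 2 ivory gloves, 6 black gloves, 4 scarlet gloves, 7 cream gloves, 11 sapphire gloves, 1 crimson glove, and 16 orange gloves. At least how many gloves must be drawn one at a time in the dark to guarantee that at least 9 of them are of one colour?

Put each drawn glove into a box by colour. The largest draw with every box below 9 takes min(count, 8) from each colour; colours with fewer than 8 contribute all they have.
Σ min(cᵢ, 8) = 2 + 6 + 4 + 7 + 8 + 1 + 8 = 36.
Draw number 36 + 1 = 37 must push one box to 9.

37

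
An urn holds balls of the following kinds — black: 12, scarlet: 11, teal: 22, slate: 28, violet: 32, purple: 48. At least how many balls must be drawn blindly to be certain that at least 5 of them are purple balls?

In the worst case for collecting purple balls, every non-purple ball comes out first.
There are 12 + 11 + 22 + 28 + 32 = 105 non-purple balls altogether.
After those, each further ball must be purple, so 105 + 5 = 110 draws guarantee 5 purple balls.

110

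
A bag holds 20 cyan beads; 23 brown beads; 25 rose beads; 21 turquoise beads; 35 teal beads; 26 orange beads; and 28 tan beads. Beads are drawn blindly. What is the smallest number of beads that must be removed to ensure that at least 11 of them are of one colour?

71

An adversary could hand out at most 10 beads per colour: 10 + 10 + 10 + 10 + 10 + 10 + 10 = 70 beads and still no colour has 11.
One more bead lands in a colour already at 10, so 71 draws are enough and 70 are not.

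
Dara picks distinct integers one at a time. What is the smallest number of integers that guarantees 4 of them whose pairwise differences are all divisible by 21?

Integers whose pairwise differences are multiples of 21 are exactly those sharing a remainder mod 21. Pigeonhole: the 21 residue classes mod 21 are the pigeonholes.
With 63 integers one could put 3 in each residue class and have no class reach 4.
The 64th integer pushes some class to 4, so 21·3 + 1 = 64.

64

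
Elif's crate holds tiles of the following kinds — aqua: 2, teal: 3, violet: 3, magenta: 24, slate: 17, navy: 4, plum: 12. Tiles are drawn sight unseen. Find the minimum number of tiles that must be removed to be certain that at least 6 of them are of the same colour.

By pigeonhole, put each drawn tile into a box by colour. The largest draw with every box below 6 takes min(count, 5) from each colour; colours with fewer than 5 contribute all they have.
Σ min(cᵢ, 5) = 2 + 3 + 3 + 5 + 5 + 4 + 5 = 27.
Draw number 27 + 1 = 28 must push one box to 6.

28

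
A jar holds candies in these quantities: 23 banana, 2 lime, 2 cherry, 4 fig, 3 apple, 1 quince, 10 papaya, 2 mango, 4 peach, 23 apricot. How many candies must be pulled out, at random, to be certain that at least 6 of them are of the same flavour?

Pigeonhole: put each drawn candy into a box by flavour. The largest draw with every box below 6 takes min(count, 5) from each flavour; flavours with fewer than 5 contribute all they have.
Σ min(cᵢ, 5) = 5 + 2 + 2 + 4 + 3 + 1 + 5 + 2 + 4 + 5 = 33.
Draw number 33 + 1 = 34 must push one box to 6.

34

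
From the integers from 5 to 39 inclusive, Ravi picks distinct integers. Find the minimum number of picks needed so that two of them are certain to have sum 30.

26

Two chosen integers sum to 30 exactly when both halves of some pair {x, 30−x} with 5 ≤ x ≤ 30−x ≤ 25 are chosen — 10 such pairs.
The remaining 15 elements (those with no distinct partner in range) can never complete a 30-sum, so the worst case takes all of them and one from each pair: 15 + 10 = 25.
The 26th integer has to be the second member of some pair, so 25 + 1 = 26.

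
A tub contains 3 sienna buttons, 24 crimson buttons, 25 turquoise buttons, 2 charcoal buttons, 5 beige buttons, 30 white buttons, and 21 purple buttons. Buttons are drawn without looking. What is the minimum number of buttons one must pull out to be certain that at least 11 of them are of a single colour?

51

An adversary could hand out at most 10 buttons per colour (sienna, charcoal, beige run out sooner): 3 + 10 + 10 + 2 + 5 + 10 + 10 = 50 buttons and still no colour has 11.
One more button lands in a colour already at 10, so 51 draws are enough and 50 are not.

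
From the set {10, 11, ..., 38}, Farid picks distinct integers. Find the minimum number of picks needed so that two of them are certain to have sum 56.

20

Two chosen integers sum to 56 exactly when both halves of some pair {x, 56−x} with 18 ≤ x ≤ 56−x ≤ 38 are chosen — 10 such pairs.
The remaining 9 elements (those with no distinct partner in range) can never complete a 56-sum, so the worst case takes all of them and one from each pair: 9 + 10 = 19.
The 20th integer has to be the second member of some pair, so 19 + 1 = 20.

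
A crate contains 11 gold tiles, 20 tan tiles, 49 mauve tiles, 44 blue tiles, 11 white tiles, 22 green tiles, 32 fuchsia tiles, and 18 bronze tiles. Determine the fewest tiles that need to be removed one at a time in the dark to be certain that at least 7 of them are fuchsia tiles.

182

In the worst case for collecting fuchsia tiles, every non-fuchsia tile comes out first.
There are 11 + 20 + 49 + 44 + 11 + 22 + 18 = 175 non-fuchsia tiles altogether.
After those, each further tile must be fuchsia, so 175 + 7 = 182 draws guarantee 7 fuchsia tiles.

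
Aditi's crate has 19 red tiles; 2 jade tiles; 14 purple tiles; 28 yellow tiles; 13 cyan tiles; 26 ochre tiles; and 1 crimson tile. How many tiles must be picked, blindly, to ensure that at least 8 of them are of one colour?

The 7 colours are the holes; the tiles drawn are the pigeons.
To avoid 8 of any one colour, the worst case takes at most 7 of each colour, or every tile of a colour that has fewer than 7.
That gives 7 + 2 + 7 + 7 + 7 + 7 + 1 = 38 tiles with no colour reaching 8.
The next tile forces some colour to 8, so 38 + 1 = 39.

39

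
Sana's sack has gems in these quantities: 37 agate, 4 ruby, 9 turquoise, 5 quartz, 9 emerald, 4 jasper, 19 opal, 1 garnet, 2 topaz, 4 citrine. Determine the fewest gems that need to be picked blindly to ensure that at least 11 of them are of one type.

The 10 types are the holes; the gems drawn are the pigeons.
To avoid 11 of any one type, the worst case takes at most 10 of each type, or every gem of a type that has fewer than 10.
That gives 10 + 4 + 9 + 5 + 9 + 4 + 10 + 1 + 2 + 4 = 58 gems with no type reaching 11.
The next gem forces some type to 11, so 58 + 1 = 59.

59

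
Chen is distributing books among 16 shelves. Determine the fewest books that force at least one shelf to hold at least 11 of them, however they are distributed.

161

With 160 books one could put exactly 10 in each of the 16 shelves, and no shelf would reach 11.
By the pigeonhole principle, one more book must land in a shelf that already has 10, giving it 11.
So 16 × 10 + 1 = 161 books are required.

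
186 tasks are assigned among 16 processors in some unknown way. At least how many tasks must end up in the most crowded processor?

By the pigeonhole principle, the 16 processors are the holes and the 186 tasks are the pigeons.
If every processor held at most 11 tasks, the total would be at most 16 × 11 = 176, which is less than 186.
So some processor holds at least ⌈186/16⌉ = 12 tasks.

12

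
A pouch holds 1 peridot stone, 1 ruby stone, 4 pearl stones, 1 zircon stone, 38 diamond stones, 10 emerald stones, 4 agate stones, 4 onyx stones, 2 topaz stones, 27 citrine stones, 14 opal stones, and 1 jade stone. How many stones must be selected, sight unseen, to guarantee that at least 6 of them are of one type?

An adversary could hand out at most 5 stones per type (8 types run out sooner): 1 + 1 + 4 + 1 + 5 + 5 + 4 + 4 + 2 + 5 + 5 + 1 = 38 stones and still no type has 6.
Pigeonhole: one more stone lands in a type already at 5, so 39 draws are enough and 38 are not.

39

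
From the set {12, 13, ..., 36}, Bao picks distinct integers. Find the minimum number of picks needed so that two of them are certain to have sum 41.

17

Group the elements by complementary pair {x, 41−x}: {12,29}, {13,28}, {14,27}, …, giving 9 two-element pairs and 7 integers whose partner 41−x falls outside [12,36].
Treating each of those 16 groups as a pigeonhole, one can pick one integer per group — 16 integers — with no two summing to 41.
The 17th integer lands in an occupied pair, forcing a sum of 41.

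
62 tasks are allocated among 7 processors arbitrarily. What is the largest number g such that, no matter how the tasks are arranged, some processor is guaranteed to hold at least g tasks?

9

The 7 processors are the holes and the 62 tasks are the pigeons.
If every processor held at most 8 tasks, the total would be at most 7 × 8 = 56, which is less than 62.
So some processor holds at least ⌈62/7⌉ = 9 tasks.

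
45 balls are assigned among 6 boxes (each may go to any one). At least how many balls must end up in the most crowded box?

The 6 boxes are the holes and the 45 balls are the pigeons.
If every box held at most 7 balls, the total would be at most 6 × 7 = 42, which is less than 45.
So some box holds at least ⌈45/6⌉ = 8 balls.

8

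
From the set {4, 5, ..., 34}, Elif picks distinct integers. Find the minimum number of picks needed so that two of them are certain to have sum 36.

18

A set avoiding the sum 36 can contain at most one of each pair {x, 36−x}, plus the 3 elements whose complement lies outside the range or equal to its own complement.
The integers 18, …, 34 (17 of them) are such a set: any two sum to at least 18+19 = 37 > 36.
Any 18th integer completes one of the 14 pairs, so 18 choices force a sum of 36.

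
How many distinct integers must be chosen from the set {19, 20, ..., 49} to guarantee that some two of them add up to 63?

Two chosen integers sum to 63 exactly when both halves of some pair {x, 63−x} with 19 ≤ x ≤ 63−x ≤ 44 are chosen — 13 such pairs.
The remaining 5 elements (those with no distinct partner in range) can never complete a 63-sum, so the worst case takes all of them and one from each pair: 5 + 13 = 18.
By pigeonhole, the 19th integer has to be the second member of some pair, so 18 + 1 = 19.

19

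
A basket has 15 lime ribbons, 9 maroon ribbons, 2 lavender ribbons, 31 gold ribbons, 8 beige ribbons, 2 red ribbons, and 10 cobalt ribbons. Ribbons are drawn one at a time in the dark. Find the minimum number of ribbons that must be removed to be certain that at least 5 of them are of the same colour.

25

The 7 colours are the holes; the ribbons drawn are the pigeons.
To avoid 5 of any one colour, the worst case takes at most 4 of each colour, or every ribbon of a colour that has fewer than 4.
That gives 4 + 4 + 2 + 4 + 4 + 2 + 4 = 24 ribbons with no colour reaching 5.
The next ribbon forces some colour to 5, so 24 + 1 = 25.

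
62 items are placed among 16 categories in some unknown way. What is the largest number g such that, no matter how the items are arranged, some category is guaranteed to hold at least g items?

The 16 categories are the holes and the 62 items are the pigeons.
If every category held at most 3 items, the total would be at most 16 × 3 = 48, which is less than 62.
So some category holds at least ⌈62/16⌉ = 4 items.

4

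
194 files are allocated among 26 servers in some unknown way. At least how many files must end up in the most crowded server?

By the pigeonhole principle, the 26 servers are the holes and the 194 files are the pigeons.
If every server held at most 7 files, the total would be at most 26 × 7 = 182, which is less than 194.
So some server holds at least ⌈194/26⌉ = 8 files.

8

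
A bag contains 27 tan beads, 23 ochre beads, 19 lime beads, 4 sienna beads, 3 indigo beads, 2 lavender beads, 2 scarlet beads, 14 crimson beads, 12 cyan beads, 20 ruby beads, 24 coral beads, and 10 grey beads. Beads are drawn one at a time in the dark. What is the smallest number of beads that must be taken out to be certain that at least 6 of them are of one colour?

An adversary could hand out at most 5 beads per colour (4 colours run out sooner): 5 + 5 + 5 + 4 + 3 + 2 + 2 + 5 + 5 + 5 + 5 + 5 = 51 beads and still no colour has 6.
One more bead lands in a colour already at 5, so 52 draws are enough and 51 are not.

52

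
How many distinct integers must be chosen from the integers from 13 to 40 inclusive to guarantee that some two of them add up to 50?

A set avoiding the sum 50 can contain at most one of each pair {x, 50−x}, plus the 4 elements whose complement lies outside the range or equal to its own complement.
The integers 25, …, 40 (16 of them) are such a set: any two sum to at least 25+26 = 51 > 50.
Any 17th integer completes one of the 12 pairs, so 17 choices force a sum of 50.

17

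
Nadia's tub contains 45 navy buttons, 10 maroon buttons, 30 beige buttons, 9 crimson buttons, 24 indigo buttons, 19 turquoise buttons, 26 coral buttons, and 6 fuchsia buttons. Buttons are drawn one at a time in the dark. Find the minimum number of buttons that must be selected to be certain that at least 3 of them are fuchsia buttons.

In the worst case for collecting fuchsia buttons, every non-fuchsia button comes out first.
There are 45 + 10 + 30 + 9 + 24 + 19 + 26 = 163 non-fuchsia buttons altogether.
After those, each further button must be fuchsia, so 163 + 3 = 166 draws guarantee 3 fuchsia buttons.

166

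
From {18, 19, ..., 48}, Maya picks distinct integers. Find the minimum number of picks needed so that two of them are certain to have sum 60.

Two chosen integers sum to 60 exactly when both halves of some pair {x, 60−x} with 18 ≤ x ≤ 60−x ≤ 42 are chosen — 12 such pairs.
The remaining 7 elements (those with no distinct partner in range) can never complete a 60-sum, so the worst case takes all of them and one from each pair: 7 + 12 = 19.
Pigeonhole: the 20th integer has to be the second member of some pair, so 19 + 1 = 20.

20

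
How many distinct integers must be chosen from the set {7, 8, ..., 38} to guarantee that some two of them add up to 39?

20

Group the elements by complementary pair {x, 39−x}: {7,32}, {8,31}, {9,30}, …, giving 13 two-element pairs and 6 integers whose partner 39−x falls outside [7,38].
Pigeonhole: treating each of those 19 groups as a pigeonhole, one can pick one integer per group — 19 integers — with no two summing to 39.
The 20th integer lands in an occupied pair, forcing a sum of 39.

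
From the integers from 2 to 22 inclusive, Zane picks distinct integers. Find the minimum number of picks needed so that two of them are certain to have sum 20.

Two chosen integers sum to 20 exactly when both halves of some pair {x, 20−x} with 2 ≤ x ≤ 20−x ≤ 18 are chosen — 8 such pairs.
The remaining 5 elements (those with no distinct partner in range) can never complete a 20-sum, so the worst case takes all of them and one from each pair: 5 + 8 = 13.
By pigeonhole, the 14th integer has to be the second member of some pair, so 13 + 1 = 14.

14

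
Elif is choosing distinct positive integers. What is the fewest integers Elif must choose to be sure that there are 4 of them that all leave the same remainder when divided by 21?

The 21 residue classes mod 21 are the pigeonholes.
With 63 integers one could put 3 in each residue class and have no class reach 4.
The 64th integer pushes some class to 4, so 21·3 + 1 = 64.

64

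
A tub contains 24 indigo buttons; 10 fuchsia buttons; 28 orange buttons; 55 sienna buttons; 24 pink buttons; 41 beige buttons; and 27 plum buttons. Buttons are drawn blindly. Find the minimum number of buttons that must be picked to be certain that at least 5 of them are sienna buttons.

159

In the worst case for collecting sienna buttons, every non-sienna button comes out first.
There are 24 + 10 + 28 + 24 + 41 + 27 = 154 non-sienna buttons altogether.
After those, each further button must be sienna, so 154 + 5 = 159 draws guarantee 5 sienna buttons.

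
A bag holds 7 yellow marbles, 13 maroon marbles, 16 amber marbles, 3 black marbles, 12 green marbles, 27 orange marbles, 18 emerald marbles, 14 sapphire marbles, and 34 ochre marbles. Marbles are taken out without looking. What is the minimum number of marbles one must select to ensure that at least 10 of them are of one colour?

An adversary could hand out at most 9 marbles per colour (yellow, black run out sooner): 7 + 9 + 9 + 3 + 9 + 9 + 9 + 9 + 9 = 73 marbles and still no colour has 10.
One more marble lands in a colour already at 9, so 74 draws are enough and 73 are not.

74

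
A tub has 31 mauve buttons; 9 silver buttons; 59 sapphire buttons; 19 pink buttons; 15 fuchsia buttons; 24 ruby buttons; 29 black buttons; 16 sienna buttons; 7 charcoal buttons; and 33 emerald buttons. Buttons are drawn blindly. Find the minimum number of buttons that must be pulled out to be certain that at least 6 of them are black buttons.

In the worst case for collecting black buttons, every non-black button comes out first.
There are 31 + 9 + 59 + 19 + 15 + 24 + 16 + 7 + 33 = 213 non-black buttons altogether.
After those, each further button must be black, so 213 + 6 = 219 draws guarantee 6 black buttons.

219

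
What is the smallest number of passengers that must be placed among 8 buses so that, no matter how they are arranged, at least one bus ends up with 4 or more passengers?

25

With 24 passengers one could put exactly 3 in each of the 8 buses, and no bus would reach 4.
By pigeonhole, one more passenger must land in a bus that already has 3, giving it 4.
So 8 × 3 + 1 = 25 passengers are required.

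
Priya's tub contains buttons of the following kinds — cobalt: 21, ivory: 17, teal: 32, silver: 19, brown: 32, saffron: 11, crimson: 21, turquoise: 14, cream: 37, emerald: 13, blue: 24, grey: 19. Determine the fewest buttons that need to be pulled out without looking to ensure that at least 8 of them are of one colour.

85

An adversary could hand out at most 7 buttons per colour: 7 + 7 + 7 + 7 + 7 + 7 + 7 + 7 + 7 + 7 + 7 + 7 = 84 buttons and still no colour has 8.
By pigeonhole, one more button lands in a colour already at 7, so 85 draws are enough and 84 are not.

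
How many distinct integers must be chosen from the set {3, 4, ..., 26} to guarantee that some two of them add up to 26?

Group the elements by complementary pair {x, 26−x}: {3,23}, {4,22}, {5,21}, …, giving 10 two-element pairs, the single value 13 (it cannot pair with itself since the integers are distinct), and 3 integers whose partner 26−x falls outside [3,26].
By pigeonhole, treating each of those 14 groups as a pigeonhole, one can pick one integer per group — 14 integers — with no two summing to 26.
The 15th integer lands in an occupied pair, forcing a sum of 26.

15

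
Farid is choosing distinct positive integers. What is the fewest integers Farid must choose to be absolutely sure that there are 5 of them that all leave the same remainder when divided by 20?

By the pigeonhole principle, the 20 residue classes mod 20 are the pigeonholes.
With 80 integers one could put 4 in each residue class and have no class reach 5.
The 81st integer pushes some class to 5, so 20·4 + 1 = 81.

81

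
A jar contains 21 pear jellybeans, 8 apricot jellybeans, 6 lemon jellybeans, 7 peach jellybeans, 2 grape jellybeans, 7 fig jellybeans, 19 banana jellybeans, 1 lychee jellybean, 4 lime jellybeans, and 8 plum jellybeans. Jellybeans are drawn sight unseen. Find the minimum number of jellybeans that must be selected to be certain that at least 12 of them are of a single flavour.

66

By pigeonhole, the 10 flavours are the holes; the jellybeans drawn are the pigeons.
To avoid 12 of any one flavour, the worst case takes at most 11 of each flavour, or every jellybean of a flavour that has fewer than 11.
That gives 11 + 8 + 6 + 7 + 2 + 7 + 11 + 1 + 4 + 8 = 65 jellybeans with no flavour reaching 12.
The next jellybean forces some flavour to 12, so 65 + 1 = 66.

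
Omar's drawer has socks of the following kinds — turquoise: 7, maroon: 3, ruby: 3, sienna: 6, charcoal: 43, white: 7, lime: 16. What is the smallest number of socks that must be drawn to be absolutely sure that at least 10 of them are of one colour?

45

Pigeonhole: put each drawn sock into a box by colour. The largest draw with every box below 10 takes min(count, 9) from each colour; colours with fewer than 9 contribute all they have.
Σ min(cᵢ, 9) = 7 + 3 + 3 + 6 + 9 + 7 + 9 = 44.
Draw number 44 + 1 = 45 must push one box to 10.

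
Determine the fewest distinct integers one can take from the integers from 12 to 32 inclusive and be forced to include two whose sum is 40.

Two chosen integers sum to 40 exactly when both halves of some pair {x, 40−x} with 12 ≤ x ≤ 40−x ≤ 28 are chosen — 8 such pairs.
The remaining 5 elements (those with no distinct partner in range) can never complete a 40-sum, so the worst case takes all of them and one from each pair: 5 + 8 = 13.
The 14th integer has to be the second member of some pair, so 13 + 1 = 14.

14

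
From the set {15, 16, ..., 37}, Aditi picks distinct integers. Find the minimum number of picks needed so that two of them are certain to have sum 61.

17

Group the elements by complementary pair {x, 61−x}: {24,37}, {25,36}, {26,35}, …, giving 7 two-element pairs and 9 integers whose partner 61−x falls outside [15,37].
By pigeonhole, treating each of those 16 groups as a pigeonhole, one can pick one integer per group — 16 integers — with no two summing to 61.
The 17th integer lands in an occupied pair, forcing a sum of 61.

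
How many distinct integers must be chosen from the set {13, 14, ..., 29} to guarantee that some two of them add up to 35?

13

A set avoiding the sum 35 can contain at most one of each pair {x, 35−x}, plus the 7 elements whose complement lies outside the range.
The integers 18, …, 29 (12 of them) are such a set: any two sum to at least 18+19 = 37 > 35.
Any 13th integer completes one of the 5 pairs, so 13 choices force a sum of 35.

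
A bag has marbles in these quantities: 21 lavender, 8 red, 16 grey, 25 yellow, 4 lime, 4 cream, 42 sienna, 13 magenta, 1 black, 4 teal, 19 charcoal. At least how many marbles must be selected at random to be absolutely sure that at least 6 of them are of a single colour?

The 11 colours are the holes; the marbles drawn are the pigeons.
To avoid 6 of any one colour, the worst case takes at most 5 of each colour, or every marble of a colour that has fewer than 5.
That gives 5 + 5 + 5 + 5 + 4 + 4 + 5 + 5 + 1 + 4 + 5 = 48 marbles with no colour reaching 6.
The next marble forces some colour to 6, so 48 + 1 = 49.

49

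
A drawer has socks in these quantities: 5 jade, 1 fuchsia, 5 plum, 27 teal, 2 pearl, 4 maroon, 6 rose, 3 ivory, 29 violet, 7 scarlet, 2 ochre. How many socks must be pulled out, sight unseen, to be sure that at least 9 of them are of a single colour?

52

By the pigeonhole principle, the 11 colours are the holes; the socks drawn are the pigeons.
To avoid 9 of any one colour, the worst case takes at most 8 of each colour, or every sock of a colour that has fewer than 8.
That gives 5 + 1 + 5 + 8 + 2 + 4 + 6 + 3 + 8 + 7 + 2 = 51 socks with no colour reaching 9.
The next sock forces some colour to 9, so 51 + 1 = 52.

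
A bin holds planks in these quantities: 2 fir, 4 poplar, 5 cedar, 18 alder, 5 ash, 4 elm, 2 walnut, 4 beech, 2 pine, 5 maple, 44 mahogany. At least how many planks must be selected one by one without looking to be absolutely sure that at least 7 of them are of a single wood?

46

An adversary could hand out at most 6 planks per wood (9 woods run out sooner): 2 + 4 + 5 + 6 + 5 + 4 + 2 + 4 + 2 + 5 + 6 = 45 planks and still no wood has 7.
By the pigeonhole principle, one more plank lands in a wood already at 6, so 46 draws are enough and 45 are not.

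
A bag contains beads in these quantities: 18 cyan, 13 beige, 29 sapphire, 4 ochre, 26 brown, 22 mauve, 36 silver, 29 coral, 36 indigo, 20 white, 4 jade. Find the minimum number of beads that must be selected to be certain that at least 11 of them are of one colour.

99

The 11 colours are the holes; the beads drawn are the pigeons.
To avoid 11 of any one colour, the worst case takes at most 10 of each colour, or every bead of a colour that has fewer than 10.
That gives 10 + 10 + 10 + 4 + 10 + 10 + 10 + 10 + 10 + 10 + 4 = 98 beads with no colour reaching 11.
The next bead forces some colour to 11, so 98 + 1 = 99.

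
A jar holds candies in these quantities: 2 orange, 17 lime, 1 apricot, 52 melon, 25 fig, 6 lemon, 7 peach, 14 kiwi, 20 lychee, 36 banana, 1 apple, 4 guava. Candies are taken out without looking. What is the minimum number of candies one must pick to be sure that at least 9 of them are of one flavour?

70

An adversary could hand out at most 8 candies per flavour (6 flavours run out sooner): 2 + 8 + 1 + 8 + 8 + 6 + 7 + 8 + 8 + 8 + 1 + 4 = 69 candies and still no flavour has 9.
By pigeonhole, one more candy lands in a flavour already at 8, so 70 draws are enough and 69 are not.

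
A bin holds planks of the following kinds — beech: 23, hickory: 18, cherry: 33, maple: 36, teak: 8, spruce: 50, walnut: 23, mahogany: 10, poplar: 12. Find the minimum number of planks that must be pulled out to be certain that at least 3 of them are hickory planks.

198

In the worst case for collecting hickory planks, every non-hickory plank comes out first.
There are 23 + 33 + 36 + 8 + 50 + 23 + 10 + 12 = 195 non-hickory planks altogether.
After those, each further plank must be hickory, so 195 + 3 = 198 draws guarantee 3 hickory planks.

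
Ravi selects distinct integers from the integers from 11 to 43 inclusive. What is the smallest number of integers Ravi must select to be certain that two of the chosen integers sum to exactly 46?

A set avoiding the sum 46 can contain at most one of each pair {x, 46−x}, plus the 9 elements whose complement lies outside the range or equal to its own complement.
The integers 23, …, 43 (21 of them) are such a set: any two sum to at least 23+24 = 47 > 46.
By the pigeonhole principle, any 22nd integer completes one of the 12 pairs, so 22 choices force a sum of 46.

22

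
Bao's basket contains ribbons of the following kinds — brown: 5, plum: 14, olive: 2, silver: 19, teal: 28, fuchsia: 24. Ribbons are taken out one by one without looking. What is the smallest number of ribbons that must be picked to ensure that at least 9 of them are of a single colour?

40

The 6 colours are the holes; the ribbons drawn are the pigeons.
To avoid 9 of any one colour, the worst case takes at most 8 of each colour, or every ribbon of a colour that has fewer than 8.
That gives 5 + 8 + 2 + 8 + 8 + 8 = 39 ribbons with no colour reaching 9.
The next ribbon forces some colour to 9, so 39 + 1 = 40.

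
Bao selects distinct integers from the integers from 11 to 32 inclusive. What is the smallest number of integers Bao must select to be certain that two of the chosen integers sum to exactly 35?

16

A set avoiding the sum 35 can contain at most one of each pair {x, 35−x}, plus the 8 elements whose complement lies outside the range.
The integers 18, …, 32 (15 of them) are such a set: any two sum to at least 18+19 = 37 > 35.
Pigeonhole: any 16th integer completes one of the 7 pairs, so 16 choices force a sum of 35.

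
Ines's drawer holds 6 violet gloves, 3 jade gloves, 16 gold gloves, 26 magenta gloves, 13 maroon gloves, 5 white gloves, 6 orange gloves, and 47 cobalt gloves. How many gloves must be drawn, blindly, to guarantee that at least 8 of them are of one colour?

Put each drawn glove into a box by colour. The largest draw with every box below 8 takes min(count, 7) from each colour; colours with fewer than 7 contribute all they have.
Σ min(cᵢ, 7) = 6 + 3 + 7 + 7 + 7 + 5 + 6 + 7 = 48.
Draw number 48 + 1 = 49 must push one box to 8.

49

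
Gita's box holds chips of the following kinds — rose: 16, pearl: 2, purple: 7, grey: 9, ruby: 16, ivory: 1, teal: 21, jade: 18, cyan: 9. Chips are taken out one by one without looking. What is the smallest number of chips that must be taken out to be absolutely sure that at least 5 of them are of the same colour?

Put each drawn chip into a box by colour. The largest draw with every box below 5 takes min(count, 4) from each colour; colours with fewer than 4 contribute all they have.
Σ min(cᵢ, 4) = 4 + 2 + 4 + 4 + 4 + 1 + 4 + 4 + 4 = 31.
Draw number 31 + 1 = 32 must push one box to 5.

32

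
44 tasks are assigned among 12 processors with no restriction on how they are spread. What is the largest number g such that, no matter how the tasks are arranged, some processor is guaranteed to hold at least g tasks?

4

The 12 processors are the holes and the 44 tasks are the pigeons.
If every processor held at most 3 tasks, the total would be at most 12 × 3 = 36, which is less than 44.
So some processor holds at least ⌈44/12⌉ = 4 tasks.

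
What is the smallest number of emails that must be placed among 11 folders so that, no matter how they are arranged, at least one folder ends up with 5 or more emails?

With 44 emails one could put exactly 4 in each of the 11 folders, and no folder would reach 5.
One more email must land in a folder that already has 4, giving it 5.
So 11 × 4 + 1 = 45 emails are required.

45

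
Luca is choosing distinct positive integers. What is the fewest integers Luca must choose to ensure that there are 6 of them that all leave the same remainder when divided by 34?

The 34 residue classes mod 34 are the pigeonholes.
With 170 integers one could put 5 in each residue class and have no class reach 6.
The 171st integer pushes some class to 6, so 34·5 + 1 = 171.

171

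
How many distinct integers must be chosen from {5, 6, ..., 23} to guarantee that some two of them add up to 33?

A set avoiding the sum 33 can contain at most one of each pair {x, 33−x}, plus the 5 elements whose complement lies outside the range.
The integers 5, …, 16 (12 of them) are such a set: any two sum to at least 5+6 = 11 and at most 15+16 = 31 < 33.
By pigeonhole, any 13th integer completes one of the 7 pairs, so 13 choices force a sum of 33.

13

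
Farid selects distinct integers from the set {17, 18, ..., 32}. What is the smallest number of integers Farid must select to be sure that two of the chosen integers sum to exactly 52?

Group the elements by complementary pair {x, 52−x}: {20,32}, {21,31}, {22,30}, …, giving 6 two-element pairs; the single value 26 (it cannot pair with itself since the integers are distinct); and 3 integers whose partner 52−x falls outside [17,32].
Treating each of those 10 groups as a pigeonhole, one can pick one integer per group — 10 integers — with no two summing to 52.
The 11th integer lands in an occupied pair, forcing a sum of 52.

11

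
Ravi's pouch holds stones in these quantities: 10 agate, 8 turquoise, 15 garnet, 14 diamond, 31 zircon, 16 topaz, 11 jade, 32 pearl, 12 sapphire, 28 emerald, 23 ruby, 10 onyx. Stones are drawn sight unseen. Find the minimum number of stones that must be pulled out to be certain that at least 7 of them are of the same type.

Put each drawn stone into a box by type. The largest draw with every box below 7 takes min(count, 6) from each type.
Σ min(cᵢ, 6) = 6 + 6 + 6 + 6 + 6 + 6 + 6 + 6 + 6 + 6 + 6 + 6 = 72.
Draw number 72 + 1 = 73 must push one box to 7.

73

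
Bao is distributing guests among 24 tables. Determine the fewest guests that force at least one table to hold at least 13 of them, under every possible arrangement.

With 288 guests one could put exactly 12 in each of the 24 tables, and no table would reach 13.
By the pigeonhole principle, one more guest must land in a table that already has 12, giving it 13.
So 24 × 12 + 1 = 289 guests are required.

289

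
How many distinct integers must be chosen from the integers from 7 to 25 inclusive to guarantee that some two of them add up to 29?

12

Two chosen integers sum to 29 exactly when both halves of some pair {x, 29−x} with 7 ≤ x ≤ 29−x ≤ 22 are chosen — 8 such pairs.
The remaining 3 elements (those with no distinct partner in range) can never complete a 29-sum, so the worst case takes all of them and one from each pair: 3 + 8 = 11.
The 12th integer has to be the second member of some pair, so 11 + 1 = 12.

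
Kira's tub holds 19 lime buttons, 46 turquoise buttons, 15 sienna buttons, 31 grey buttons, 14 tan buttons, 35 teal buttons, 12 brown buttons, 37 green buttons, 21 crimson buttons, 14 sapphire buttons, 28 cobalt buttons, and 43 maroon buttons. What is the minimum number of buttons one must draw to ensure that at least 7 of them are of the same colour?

An adversary could hand out at most 6 buttons per colour: 6 + 6 + 6 + 6 + 6 + 6 + 6 + 6 + 6 + 6 + 6 + 6 = 72 buttons and still no colour has 7.
Pigeonhole: one more button lands in a colour already at 6, so 73 draws are enough and 72 are not.

73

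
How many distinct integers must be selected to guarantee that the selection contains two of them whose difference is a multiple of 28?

Integers whose pairwise differences are multiples of 28 are exactly those sharing a remainder mod 28. Pigeonhole: the 28 residue classes mod 28 are the pigeonholes.
With 28 integers one could put 1 in each residue class and have no class reach 2.
The 29th integer pushes some class to 2, so 28·1 + 1 = 29.

29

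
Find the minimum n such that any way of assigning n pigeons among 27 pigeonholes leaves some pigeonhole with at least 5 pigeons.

109

With 108 pigeons one could put exactly 4 in each of the 27 pigeonholes, and no pigeonhole would reach 5.
One more pigeon must land in a pigeonhole that already has 4, giving it 5.
So 27 × 4 + 1 = 109 pigeons are required.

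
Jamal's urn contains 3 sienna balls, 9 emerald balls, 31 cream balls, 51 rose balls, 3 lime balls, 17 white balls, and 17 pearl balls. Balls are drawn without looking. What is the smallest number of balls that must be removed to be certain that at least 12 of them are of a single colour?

By pigeonhole, the 7 colours are the holes; the balls drawn are the pigeons.
To avoid 12 of any one colour, the worst case takes at most 11 of each colour, or every ball of a colour that has fewer than 11.
That gives 3 + 9 + 11 + 11 + 3 + 11 + 11 = 59 balls with no colour reaching 12.
The next ball forces some colour to 12, so 59 + 1 = 60.

60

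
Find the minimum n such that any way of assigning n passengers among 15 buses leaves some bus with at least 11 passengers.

151

With 150 passengers one could put exactly 10 in each of the 15 buses, and no bus would reach 11.
One more passenger must land in a bus that already has 10, giving it 11.
So 15 × 10 + 1 = 151 passengers are required.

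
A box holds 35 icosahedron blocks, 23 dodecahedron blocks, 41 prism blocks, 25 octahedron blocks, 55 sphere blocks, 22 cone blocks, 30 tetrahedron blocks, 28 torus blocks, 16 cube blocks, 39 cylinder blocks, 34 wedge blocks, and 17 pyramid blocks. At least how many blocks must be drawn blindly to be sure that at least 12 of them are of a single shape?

By the pigeonhole principle, the 12 shapes are the holes; the blocks drawn are the pigeons.
To avoid 12 of any one shape, the worst case takes at most 11 of each shape.
That gives 11 + 11 + 11 + 11 + 11 + 11 + 11 + 11 + 11 + 11 + 11 + 11 = 132 blocks with no shape reaching 12.
The next block forces some shape to 12, so 132 + 1 = 133.

133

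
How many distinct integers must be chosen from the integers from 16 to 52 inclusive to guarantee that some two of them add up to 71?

21

Two chosen integers sum to 71 exactly when both halves of some pair {x, 71−x} with 19 ≤ x ≤ 71−x ≤ 52 are chosen — 17 such pairs.
The remaining 3 elements (those with no distinct partner in range) can never complete a 71-sum, so the worst case takes all of them and one from each pair: 3 + 17 = 20.
Pigeonhole: the 21st integer has to be the second member of some pair, so 20 + 1 = 21.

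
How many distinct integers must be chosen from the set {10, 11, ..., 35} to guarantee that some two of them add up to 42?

16

A set avoiding the sum 42 can contain at most one of each pair {x, 42−x}, plus the 4 elements whose complement lies outside the range or equal to its own complement.
The integers 21, …, 35 (15 of them) are such a set: any two sum to at least 21+22 = 43 > 42.
Any 16th integer completes one of the 11 pairs, so 16 choices force a sum of 42.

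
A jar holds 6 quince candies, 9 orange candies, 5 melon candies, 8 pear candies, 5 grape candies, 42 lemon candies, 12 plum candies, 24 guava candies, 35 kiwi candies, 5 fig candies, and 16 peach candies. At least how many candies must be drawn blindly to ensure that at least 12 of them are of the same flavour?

Pigeonhole: the 11 flavours are the holes; the candies drawn are the pigeons.
To avoid 12 of any one flavour, the worst case takes at most 11 of each flavour, or every candy of a flavour that has fewer than 11.
That gives 6 + 9 + 5 + 8 + 5 + 11 + 11 + 11 + 11 + 5 + 11 = 93 candies with no flavour reaching 12.
The next candy forces some flavour to 12, so 93 + 1 = 94.

94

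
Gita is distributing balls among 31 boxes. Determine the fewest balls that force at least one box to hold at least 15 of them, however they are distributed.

435

With 434 balls one could put exactly 14 in each of the 31 boxes, and no box would reach 15.
One more ball must land in a box that already has 14, giving it 15.
So 31 × 14 + 1 = 435 balls are required.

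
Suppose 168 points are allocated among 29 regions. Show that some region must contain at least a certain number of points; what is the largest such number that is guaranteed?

6

By the pigeonhole principle, the 29 regions are the holes and the 168 points are the pigeons.
If every region held at most 5 points, the total would be at most 29 × 5 = 145, which is less than 168.
So some region holds at least ⌈168/29⌉ = 6 points.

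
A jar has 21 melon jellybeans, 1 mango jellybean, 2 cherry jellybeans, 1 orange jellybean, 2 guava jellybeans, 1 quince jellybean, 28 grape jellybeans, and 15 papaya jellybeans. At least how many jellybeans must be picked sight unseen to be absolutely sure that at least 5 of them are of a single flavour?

20

An adversary could hand out at most 4 jellybeans per flavour (5 flavours run out sooner): 4 + 1 + 2 + 1 + 2 + 1 + 4 + 4 = 19 jellybeans and still no flavour has 5.
By the pigeonhole principle, one more jellybean lands in a flavour already at 4, so 20 draws are enough and 19 are not.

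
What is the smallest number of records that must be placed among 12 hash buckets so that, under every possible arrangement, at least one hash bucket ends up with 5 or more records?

With 48 records one could put exactly 4 in each of the 12 hash buckets, and no hash bucket would reach 5.
Pigeonhole: one more record must land in a hash bucket that already has 4, giving it 5.
So 12 × 4 + 1 = 49 records are required.

49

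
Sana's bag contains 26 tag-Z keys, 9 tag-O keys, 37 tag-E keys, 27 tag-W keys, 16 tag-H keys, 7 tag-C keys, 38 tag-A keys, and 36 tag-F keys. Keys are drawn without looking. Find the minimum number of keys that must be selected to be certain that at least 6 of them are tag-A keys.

In the worst case for collecting tag-A keys, every non-tag-A key comes out first.
There are 26 + 9 + 37 + 27 + 16 + 7 + 36 = 158 non-tag-A keys altogether.
After those, each further key must be tag-A, so 158 + 6 = 164 draws guarantee 6 tag-A keys.

164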